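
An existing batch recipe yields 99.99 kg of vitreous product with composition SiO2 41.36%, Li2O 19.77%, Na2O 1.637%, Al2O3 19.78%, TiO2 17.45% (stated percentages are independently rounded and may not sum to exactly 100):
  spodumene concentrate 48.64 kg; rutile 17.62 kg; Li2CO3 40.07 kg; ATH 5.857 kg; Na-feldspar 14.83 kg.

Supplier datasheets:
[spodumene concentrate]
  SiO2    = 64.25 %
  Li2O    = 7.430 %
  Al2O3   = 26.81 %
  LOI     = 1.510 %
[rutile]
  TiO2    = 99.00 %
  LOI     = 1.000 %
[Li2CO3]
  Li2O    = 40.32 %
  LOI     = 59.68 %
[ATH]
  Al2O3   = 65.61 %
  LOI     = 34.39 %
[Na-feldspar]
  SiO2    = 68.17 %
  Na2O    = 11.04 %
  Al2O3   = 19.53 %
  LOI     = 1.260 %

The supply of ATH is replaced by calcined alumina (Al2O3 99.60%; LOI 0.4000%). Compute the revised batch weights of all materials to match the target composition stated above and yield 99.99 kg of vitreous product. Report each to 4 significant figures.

All arithmetic carries full float precision at all times. The intermediate values are shown, rounded to 4 significant figures, in the printout — a single rounding finalizes every reported result — derived quantities, which include net glass mass, five oxide percentages, yield, totals, LOI, are carried at full float precision, exactly as printed in the problem or the answer, from the batch weights per 99.99 kg of glass.
Per-oxide target masses for 99.99 kg vitreous product:
  SiO2: 41.36% × 99.99 = 41.36 kg
  Li2O: 19.77% × 99.99 = 19.77 kg
  Na2O: 1.637% × 99.99 = 1.637 kg
  Al2O3: 19.78% × 99.99 = 19.78 kg
  TiO2: 17.45% × 99.99 = 17.45 kg
Per-oxide balance check with the batch weights as given, on the stated basis (summed amounts equal target values once rounding is allowed for):
  SiO2: 48.64·0.6425 + 14.83·0.6817 = 41.36 kg (target 41.36 kg)
  Li2O: 48.64·0.07430 + 40.07·0.4032 = 19.77 kg (target 19.77 kg)
  Na2O: 14.83·0.1104 = 1.637 kg (target 1.637 kg)
  Al2O3: 48.64·0.2681 + 3.859·0.9960 + 14.83·0.1953 = 19.78 kg (target 19.78 kg)
  TiO2: 17.62·0.9900 = 17.44 kg (target 17.45 kg)
Consistency of the glass mass: total charge less LOI = 99.99 kg (oxide target masses add up to 99.99 kg; the stated basis being 99.99 kg — rounding explains the deltas).
Batch total: Σ batch = 125.0 kg; loss to ignition Σ batch·LOI = 25.03 kg; glass ÷ batch gives a yield of 79.98%.

Revised batch per 99.99 kg vitreous product:
  spodumene concentrate: 48.64 kg
  rutile: 17.62 kg
  Li2CO3: 40.07 kg
  calcined alumina: 3.859 kg
  Na-feldspar: 14.83 kg
Total batch = 125.0 kg; LOI loss = 25.03 kg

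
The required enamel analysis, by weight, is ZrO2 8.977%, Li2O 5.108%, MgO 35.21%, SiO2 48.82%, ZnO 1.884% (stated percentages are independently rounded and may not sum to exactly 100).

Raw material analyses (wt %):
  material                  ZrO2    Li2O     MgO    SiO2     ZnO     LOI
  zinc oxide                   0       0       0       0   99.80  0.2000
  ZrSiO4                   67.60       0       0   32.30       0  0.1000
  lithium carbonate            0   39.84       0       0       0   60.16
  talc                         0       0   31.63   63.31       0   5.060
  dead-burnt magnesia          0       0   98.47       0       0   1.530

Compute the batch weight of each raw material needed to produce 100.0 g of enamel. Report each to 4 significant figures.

All internal work maintains full precision at all times. Working values are rounded off to 4 significant figures as shown; a single rounding yields each reported value — all derived quantities, including LOI, net glass mass, totals, five oxide percentages, the yield, are recomputed from the weighed amounts at 100.0 g of glass in full precision as they appear in question or answer.
Oxide mass targets, per 100.0 g enamel:
  ZrO2: 8.977% × 100.0 = 8.977 g
  Li2O: 5.108% × 100.0 = 5.108 g
  MgO: 35.21% × 100.0 = 35.21 g
  SiO2: 48.82% × 100.0 = 48.82 g
  ZnO: 1.884% × 100.0 = 1.884 g
Mass-balance tally per oxide applying the batch weights above, against the basis in use (each sum matches its target mass once rounding is allowed for):
  ZrO2: 13.28·0.6760 = 8.977 g (target 8.977 g)
  Li2O: 12.82·0.3984 = 5.107 g (target 5.108 g)
  MgO: 70.34·0.3163 + 13.16·0.9847 = 35.21 g (target 35.21 g)
  SiO2: 13.28·0.3230 + 70.34·0.6331 = 48.82 g (target 48.82 g)
  ZnO: 1.888·0.9980 = 1.884 g (target 1.884 g)
Glass-mass bookkeeping: batch total minus LOI = 100.0 g (the targets, summed, come to 100.0 g; versus the stated basis of 100.0 g — any gap is answer rounding).
Batch grand total — Σ batch = 111.5 g; LOI removed, Σ of batch·LOI: 11.49 g; the yield ratio, glass ÷ batch: 89.69%.

Batch per 100.0 g enamel:
  zinc oxide: 1.888 g
  ZrSiO4: 13.28 g
  lithium carbonate: 12.82 g
  talc: 70.34 g
  dead-burnt magnesia: 13.16 g
Total batch = 111.5 g; LOI loss = 11.49 g; yield = 89.69%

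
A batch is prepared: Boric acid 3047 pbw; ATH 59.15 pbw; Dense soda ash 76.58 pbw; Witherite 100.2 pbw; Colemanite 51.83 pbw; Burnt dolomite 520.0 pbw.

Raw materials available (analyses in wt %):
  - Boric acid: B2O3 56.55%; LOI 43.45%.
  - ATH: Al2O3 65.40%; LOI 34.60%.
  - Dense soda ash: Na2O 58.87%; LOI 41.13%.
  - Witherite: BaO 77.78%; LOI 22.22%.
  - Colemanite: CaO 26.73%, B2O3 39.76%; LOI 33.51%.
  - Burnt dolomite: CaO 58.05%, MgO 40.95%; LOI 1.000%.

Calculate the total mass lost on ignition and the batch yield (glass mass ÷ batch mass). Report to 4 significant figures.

LOI loss = 1421 pbw; glass = 2434 pbw; yield = 63.14%

Rounding to four significant figures applies to each mid-chain value as shown. The working math maintains full precision end to end. Every reported figure carries a single rounding; derived quantities, which include net glass mass, six oxide percentages, ignition loss, the yield, the totals, are re-derived at exact precision, as they appear in the problem or the answer, from the batch weights per 2434 pbw of glass.
Ignition loss by material:
  Boric acid: 3047 × 0.4345 = 1324 pbw
  ATH: 59.15 × 0.3460 = 20.47 pbw
  Dense soda ash: 76.58 × 0.4113 = 31.50 pbw
  Witherite: 100.2 × 0.2222 = 22.26 pbw
  Colemanite: 51.83 × 0.3351 = 17.37 pbw
  Burnt dolomite: 520.0 × 0.01000 = 5.200 pbw
Total LOI = 1421 pbw
Glass = batch − LOI = 3855 − 1421 = 2434 pbw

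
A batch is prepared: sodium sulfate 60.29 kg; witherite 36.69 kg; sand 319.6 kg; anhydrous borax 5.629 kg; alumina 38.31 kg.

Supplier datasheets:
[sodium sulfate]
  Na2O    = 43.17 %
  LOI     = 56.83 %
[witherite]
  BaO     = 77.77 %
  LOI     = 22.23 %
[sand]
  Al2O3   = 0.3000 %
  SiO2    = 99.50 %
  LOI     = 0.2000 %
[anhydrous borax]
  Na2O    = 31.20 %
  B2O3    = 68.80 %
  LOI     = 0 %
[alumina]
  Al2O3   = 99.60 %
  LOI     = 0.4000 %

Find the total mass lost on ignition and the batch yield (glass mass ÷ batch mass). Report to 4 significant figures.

Every computation carries full precision at each step. Values along the way are displayed (rounded to four significant digits) alongside each step. Each reported number is rounded just once; all derived quantities, including ignition loss, net glass mass, the yield, the five compositions, totals, are recomputed starting from the weights per 417.3 kg of glass in full float precision, as they appear in the problem or the answer.
Material-by-material LOI:
  sodium sulfate: 60.29 × 0.5683 = 34.26 kg
  witherite: 36.69 × 0.2223 = 8.156 kg
  sand: 319.6 × 0.002000 = 0.6392 kg
  anhydrous borax: 5.629 × 0 = 0 kg
  alumina: 38.31 × 0.004000 = 0.1532 kg
Total LOI = 43.21 kg
Glass = batch − LOI = 460.5 − 43.21 = 417.3 kg

LOI loss = 43.21 kg; glass = 417.3 kg; yield = 90.62%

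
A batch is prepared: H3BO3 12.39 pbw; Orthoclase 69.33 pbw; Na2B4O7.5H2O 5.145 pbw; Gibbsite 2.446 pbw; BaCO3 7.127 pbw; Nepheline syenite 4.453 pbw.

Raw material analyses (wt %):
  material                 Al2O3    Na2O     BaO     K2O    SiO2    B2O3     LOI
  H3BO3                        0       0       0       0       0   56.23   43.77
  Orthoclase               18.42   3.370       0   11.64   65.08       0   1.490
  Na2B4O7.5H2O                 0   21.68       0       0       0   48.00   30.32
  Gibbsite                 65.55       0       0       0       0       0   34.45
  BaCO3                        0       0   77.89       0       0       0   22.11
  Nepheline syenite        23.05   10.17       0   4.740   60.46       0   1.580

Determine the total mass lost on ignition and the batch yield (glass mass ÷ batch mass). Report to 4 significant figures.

Intermediates are printed, rounded to 4 significant figures, on the page — the working math holds full precision from first step to last. Each reported value includes exactly one rounding. All derived quantities (the yield, glass mass, LOI, six oxide percentages, totals) are computed starting from the weights at 90.39 pbw of glass in full float precision, exactly as printed in either problem or answer.
Each material's LOI contribution:
  H3BO3: 12.39 × 0.4377 = 5.423 pbw
  Orthoclase: 69.33 × 0.01490 = 1.033 pbw
  Na2B4O7.5H2O: 5.145 × 0.3032 = 1.560 pbw
  Gibbsite: 2.446 × 0.3445 = 0.8426 pbw
  BaCO3: 7.127 × 0.2211 = 1.576 pbw
  Nepheline syenite: 4.453 × 0.01580 = 0.07036 pbw
Total LOI = 10.50 pbw
Glass = batch − LOI = 100.9 − 10.50 = 90.39 pbw

LOI loss = 10.50 pbw; glass = 90.39 pbw; yield = 89.59%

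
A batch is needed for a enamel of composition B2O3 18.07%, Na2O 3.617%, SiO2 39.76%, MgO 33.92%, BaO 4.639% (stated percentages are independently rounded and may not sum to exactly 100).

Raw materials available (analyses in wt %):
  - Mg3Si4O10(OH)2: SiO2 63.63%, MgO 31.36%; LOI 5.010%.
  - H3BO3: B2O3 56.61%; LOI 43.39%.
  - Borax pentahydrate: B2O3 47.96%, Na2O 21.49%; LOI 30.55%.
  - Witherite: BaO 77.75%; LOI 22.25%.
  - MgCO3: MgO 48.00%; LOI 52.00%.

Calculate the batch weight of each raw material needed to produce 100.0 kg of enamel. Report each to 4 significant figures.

Values along the way are displayed (rounded to four significant figures) as written — the whole derivation carries exact precision in all steps — a single rounding yields every reported figure — the derived quantities, including the yield, ignition loss, five oxide percentages, glass mass, totals, are computed starting from the weights on 100.0 kg of glass at full precision as written in the problem or answer text.
Oxide-by-oxide targets in 100.0 kg enamel:
  B2O3: 18.07% × 100.0 = 18.07 kg
  Na2O: 3.617% × 100.0 = 3.617 kg
  SiO2: 39.76% × 100.0 = 39.76 kg
  MgO: 33.92% × 100.0 = 33.92 kg
  BaO: 4.639% × 100.0 = 4.639 kg
Verifying the oxide balance per the reported batch figures, under the basis named above (sums match the target masses within answer rounding):
  B2O3: 17.66·0.5661 + 16.83·0.4796 = 18.07 kg (target 18.07 kg)
  Na2O: 16.83·0.2149 = 3.617 kg (target 3.617 kg)
  SiO2: 62.49·0.6363 = 39.76 kg (target 39.76 kg)
  MgO: 62.49·0.3136 + 29.84·0.4800 = 33.92 kg (target 33.92 kg)
  BaO: 5.967·0.7775 = 4.639 kg (target 4.639 kg)
Glass-mass closure: total charge less LOI = 100.0 kg (the targets, summed, come to 100.0 kg; stated basis 100.0 kg — rounding explains the deltas).
Summing the batch: Σ batch = 132.8 kg; Σ batch·LOI gives LOI loss = 32.78 kg; as yield: glass ÷ batch → 75.31%.

Batch per 100.0 kg enamel:
  Mg3Si4O10(OH)2: 62.49 kg
  H3BO3: 17.66 kg
  Borax pentahydrate: 16.83 kg
  Witherite: 5.967 kg
  MgCO3: 29.84 kg
Total batch = 132.8 kg; LOI loss = 32.78 kg; yield = 75.31%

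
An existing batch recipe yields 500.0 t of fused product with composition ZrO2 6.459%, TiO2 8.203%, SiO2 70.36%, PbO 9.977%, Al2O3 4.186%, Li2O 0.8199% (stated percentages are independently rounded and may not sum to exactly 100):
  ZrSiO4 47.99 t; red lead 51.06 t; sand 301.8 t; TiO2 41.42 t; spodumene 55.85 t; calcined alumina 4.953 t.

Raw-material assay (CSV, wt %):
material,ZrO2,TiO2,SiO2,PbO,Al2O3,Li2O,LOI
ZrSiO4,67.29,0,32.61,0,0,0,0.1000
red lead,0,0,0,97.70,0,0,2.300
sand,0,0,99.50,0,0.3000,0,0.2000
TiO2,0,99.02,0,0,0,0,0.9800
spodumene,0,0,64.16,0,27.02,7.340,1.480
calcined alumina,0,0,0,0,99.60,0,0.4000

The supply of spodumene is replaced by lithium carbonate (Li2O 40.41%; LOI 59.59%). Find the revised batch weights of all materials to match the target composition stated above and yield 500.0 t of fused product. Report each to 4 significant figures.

In-progress results are shown rounded to four significant figures on the page. All arithmetic keeps full float precision through the solve. Each reported result includes exactly one rounding — derived quantities are computed in full float precision (the six compositions, yield, LOI, glass mass, totals) from the weighed amounts on 500.0 t of glass as given in problem or answer.
Per-oxide target masses for 500.0 t fused product:
  ZrO2: 6.459% × 500.0 = 32.30 t
  TiO2: 8.203% × 500.0 = 41.02 t
  SiO2: 70.36% × 500.0 = 351.8 t
  PbO: 9.977% × 500.0 = 49.88 t
  Al2O3: 4.186% × 500.0 = 20.93 t
  Li2O: 0.8199% × 500.0 = 4.100 t
Per-oxide balance check applying the batch weights above, per the basis as stated (delivered sums recover each target once rounding is allowed for):
  ZrO2: 47.99·0.6729 = 32.29 t (target 32.30 t)
  TiO2: 41.42·0.9902 = 41.01 t (target 41.02 t)
  SiO2: 47.99·0.3261 + 337.8·0.9950 = 351.8 t (target 351.8 t)
  PbO: 51.06·0.9770 = 49.89 t (target 49.88 t)
  Al2O3: 337.8·0.003000 + 20.00·0.9960 = 20.93 t (target 20.93 t)
  Li2O: 10.14·0.4041 = 4.098 t (target 4.100 t)
Mass balance on the glass: batch Σ − ignition loss = 500.0 t (per-oxide target masses sum to 500.0 t; the stated basis being 500.0 t — rounding explains the deltas).
Total batch = Σ batch = 508.4 t; LOI removed, Σ of batch·LOI: 8.426 t; yield = glass ÷ total batch = 98.34%.

Revised batch per 500.0 t fused product:
  ZrSiO4: 47.99 t
  red lead: 51.06 t
  sand: 337.8 t
  TiO2: 41.42 t
  lithium carbonate: 10.14 t
  calcined alumina: 20.00 t
Total batch = 508.4 t; LOI loss = 8.426 t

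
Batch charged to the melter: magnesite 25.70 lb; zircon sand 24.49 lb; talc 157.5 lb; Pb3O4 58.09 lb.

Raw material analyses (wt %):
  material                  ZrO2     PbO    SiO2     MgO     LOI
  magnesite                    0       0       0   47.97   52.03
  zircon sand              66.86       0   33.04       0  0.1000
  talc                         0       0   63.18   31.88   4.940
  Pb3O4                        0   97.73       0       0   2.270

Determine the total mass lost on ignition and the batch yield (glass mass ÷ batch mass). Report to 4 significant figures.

Rounding to four significant digits extends to each working value as displayed. The whole derivation keeps exact precision at each step — a single rounding finalizes each reported value. Derived quantities (the four compositions, net glass mass, LOI, totals, yield) are computed starting from the weights at 243.3 lb of glass in full float precision, exactly as shown in the problem or the answer.
Each material's LOI contribution:
  magnesite: 25.70 × 0.5203 = 13.37 lb
  zircon sand: 24.49 × 0.001000 = 0.02449 lb
  talc: 157.5 × 0.04940 = 7.780 lb
  Pb3O4: 58.09 × 0.02270 = 1.319 lb
Total LOI = 22.50 lb
Glass = batch − LOI = 265.8 − 22.50 = 243.3 lb

LOI loss = 22.50 lb; glass = 243.3 lb; yield = 91.54%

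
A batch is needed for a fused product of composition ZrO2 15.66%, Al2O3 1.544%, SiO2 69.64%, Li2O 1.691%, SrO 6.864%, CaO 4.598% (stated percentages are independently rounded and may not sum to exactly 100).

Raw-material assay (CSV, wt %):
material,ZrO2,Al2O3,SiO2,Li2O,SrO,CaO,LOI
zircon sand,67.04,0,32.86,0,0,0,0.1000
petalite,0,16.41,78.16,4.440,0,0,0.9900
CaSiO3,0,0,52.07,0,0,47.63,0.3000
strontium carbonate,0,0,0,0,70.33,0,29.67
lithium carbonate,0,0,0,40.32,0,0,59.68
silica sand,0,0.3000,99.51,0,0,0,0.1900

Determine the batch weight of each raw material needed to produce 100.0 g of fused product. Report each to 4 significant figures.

Batch per 100.0 g fused product:
  zircon sand: 23.36 g
  petalite: 8.485 g
  CaSiO3: 9.654 g
  strontium carbonate: 9.760 g
  lithium carbonate: 3.260 g
  silica sand: 50.55 g
Total batch = 105.1 g; LOI loss = 5.074 g; yield = 95.17%

All internal work carries full precision throughout; in-progress results are shown rounded to 4 significant figures in the printout. Every reported result is rounded only once — all derived quantities are rebuilt from the weighed amounts on 100.0 g of glass in full precision (net glass mass, yield, the totals, six oxide percentages, LOI) as quoted within problem or answer.
Target oxide masses per 100.0 g fused product:
  ZrO2: 15.66% × 100.0 = 15.66 g
  Al2O3: 1.544% × 100.0 = 1.544 g
  SiO2: 69.64% × 100.0 = 69.64 g
  Li2O: 1.691% × 100.0 = 1.691 g
  SrO: 6.864% × 100.0 = 6.864 g
  CaO: 4.598% × 100.0 = 4.598 g
A balance pass over the oxides, using the reported weights, relative to the basis at hand (delivered sums recover each target exact up to rounding of places):
  ZrO2: 23.36·0.6704 = 15.66 g (target 15.66 g)
  Al2O3: 8.485·0.1641 + 50.55·0.003000 = 1.544 g (target 1.544 g)
  SiO2: 23.36·0.3286 + 8.485·0.7816 + 9.654·0.5207 + 50.55·0.9951 = 69.64 g (target 69.64 g)
  Li2O: 8.485·0.04440 + 3.260·0.4032 = 1.691 g (target 1.691 g)
  SrO: 9.760·0.7033 = 6.864 g (target 6.864 g)
  CaO: 9.654·0.4763 = 4.598 g (target 4.598 g)
Auditing the glass mass value: total charge less LOI = 100.0 g (summing oxide targets gives 100.0 g; with the basis standing at 100.0 g — any gap is answer rounding).
Batch grand total — Σ batch = 105.1 g; LOI loss = Σ batch·LOI = 5.074 g; yield = glass ÷ total batch = 95.17%.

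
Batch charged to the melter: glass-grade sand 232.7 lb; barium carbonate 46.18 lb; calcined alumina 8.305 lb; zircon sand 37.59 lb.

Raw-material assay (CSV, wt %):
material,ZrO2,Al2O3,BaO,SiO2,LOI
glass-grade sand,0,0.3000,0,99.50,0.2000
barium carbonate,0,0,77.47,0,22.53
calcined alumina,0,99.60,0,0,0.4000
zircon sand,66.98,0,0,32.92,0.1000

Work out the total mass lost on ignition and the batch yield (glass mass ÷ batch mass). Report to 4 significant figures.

LOI loss = 10.94 lb; glass = 313.8 lb; yield = 96.63%

Working values are shown (rounded to four significant figures) alongside each step. Each numeric step keeps full float precision at every stage; each reported number takes exactly one rounding. Derived quantities are rebuilt from the weighed amounts on 313.8 lb of glass at full precision (the yield, the four compositions, ignition loss, glass mass, the totals), exactly as shown in the problem or answer text.
LOI of each material in turn:
  glass-grade sand: 232.7 × 0.002000 = 0.4654 lb
  barium carbonate: 46.18 × 0.2253 = 10.40 lb
  calcined alumina: 8.305 × 0.004000 = 0.03322 lb
  zircon sand: 37.59 × 0.001000 = 0.03759 lb
Total LOI = 10.94 lb
Glass = batch − LOI = 324.8 − 10.94 = 313.8 lb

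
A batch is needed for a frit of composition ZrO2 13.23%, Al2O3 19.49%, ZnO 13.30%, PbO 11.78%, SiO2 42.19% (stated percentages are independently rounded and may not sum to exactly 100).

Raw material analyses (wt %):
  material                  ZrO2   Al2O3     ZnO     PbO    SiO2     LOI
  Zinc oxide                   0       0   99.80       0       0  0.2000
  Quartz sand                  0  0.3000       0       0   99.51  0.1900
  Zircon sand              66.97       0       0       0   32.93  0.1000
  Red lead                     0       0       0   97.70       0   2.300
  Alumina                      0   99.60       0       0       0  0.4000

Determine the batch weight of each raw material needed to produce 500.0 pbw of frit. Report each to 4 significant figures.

Working values appear (rounded to 4 significant figures) alongside each step — each numeric step carries exact precision from start to finish; each reported value takes just one rounding; the derived quantities (ignition loss, five oxide percentages, the yield, totals, net glass mass) are carried at full float precision from the batch weights at 500.0 pbw of glass as quoted within the question or the answer.
Oxide mass targets, per 500.0 pbw frit:
  ZrO2: 13.23% × 500.0 = 66.15 pbw
  Al2O3: 19.49% × 500.0 = 97.45 pbw
  ZnO: 13.30% × 500.0 = 66.50 pbw
  PbO: 11.78% × 500.0 = 58.90 pbw
  SiO2: 42.19% × 500.0 = 211.0 pbw
Balance tally, oxide-wise, per the reported batch figures, versus the basis set out (sum by sum, the targets are met inside rounding margins):
  ZrO2: 98.78·0.6697 = 66.15 pbw (target 66.15 pbw)
  Al2O3: 179.3·0.003000 + 97.30·0.9960 = 97.45 pbw (target 97.45 pbw)
  ZnO: 66.63·0.9980 = 66.50 pbw (target 66.50 pbw)
  PbO: 60.29·0.9770 = 58.90 pbw (target 58.90 pbw)
  SiO2: 179.3·0.9951 + 98.78·0.3293 = 210.9 pbw (target 211.0 pbw)
Consistency of the glass mass: total charge less LOI = 500.0 pbw (oxide target masses add up to 500.0 pbw; the stated basis being 500.0 pbw — any gap is answer rounding).
Batch grand total — Σ batch = 502.3 pbw; the LOI term Σ batch·LOI equals 2.349 pbw; as yield: glass ÷ batch → 99.53%.

Batch per 500.0 pbw frit:
  Zinc oxide: 66.63 pbw
  Quartz sand: 179.3 pbw
  Zircon sand: 98.78 pbw
  Red lead: 60.29 pbw
  Alumina: 97.30 pbw
Total batch = 502.3 pbw; LOI loss = 2.349 pbw; yield = 99.53%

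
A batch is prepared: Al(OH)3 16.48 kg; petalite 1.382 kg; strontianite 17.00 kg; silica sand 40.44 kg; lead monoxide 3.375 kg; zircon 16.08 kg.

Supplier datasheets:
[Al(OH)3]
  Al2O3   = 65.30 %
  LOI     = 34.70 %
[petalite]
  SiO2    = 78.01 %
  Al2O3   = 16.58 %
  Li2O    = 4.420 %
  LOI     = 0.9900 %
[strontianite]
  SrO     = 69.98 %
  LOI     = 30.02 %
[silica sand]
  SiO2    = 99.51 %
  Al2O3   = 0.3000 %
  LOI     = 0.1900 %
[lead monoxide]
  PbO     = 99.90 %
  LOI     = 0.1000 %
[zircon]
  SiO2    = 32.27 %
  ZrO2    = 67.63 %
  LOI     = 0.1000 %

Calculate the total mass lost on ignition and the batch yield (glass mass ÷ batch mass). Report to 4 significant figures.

LOI loss = 10.93 kg; glass = 83.83 kg; yield = 88.46%

Each numeric step maintains exact precision at every stage. Values along the way appear rounded to four significant figures. Every reported value includes exactly one rounding. The derived quantities, including the six compositions, totals, net glass mass, the yield, ignition loss, are re-derived from the weighed amounts on 83.83 kg of glass in exact precision exactly as shown in the question or the answer.
LOI of each material in turn:
  Al(OH)3: 16.48 × 0.3470 = 5.719 kg
  petalite: 1.382 × 0.009900 = 0.01368 kg
  strontianite: 17.00 × 0.3002 = 5.103 kg
  silica sand: 40.44 × 0.001900 = 0.07684 kg
  lead monoxide: 3.375 × 0.001000 = 0.003375 kg
  zircon: 16.08 × 0.001000 = 0.01608 kg
Total LOI = 10.93 kg
Glass = batch − LOI = 94.76 − 10.93 = 83.83 kg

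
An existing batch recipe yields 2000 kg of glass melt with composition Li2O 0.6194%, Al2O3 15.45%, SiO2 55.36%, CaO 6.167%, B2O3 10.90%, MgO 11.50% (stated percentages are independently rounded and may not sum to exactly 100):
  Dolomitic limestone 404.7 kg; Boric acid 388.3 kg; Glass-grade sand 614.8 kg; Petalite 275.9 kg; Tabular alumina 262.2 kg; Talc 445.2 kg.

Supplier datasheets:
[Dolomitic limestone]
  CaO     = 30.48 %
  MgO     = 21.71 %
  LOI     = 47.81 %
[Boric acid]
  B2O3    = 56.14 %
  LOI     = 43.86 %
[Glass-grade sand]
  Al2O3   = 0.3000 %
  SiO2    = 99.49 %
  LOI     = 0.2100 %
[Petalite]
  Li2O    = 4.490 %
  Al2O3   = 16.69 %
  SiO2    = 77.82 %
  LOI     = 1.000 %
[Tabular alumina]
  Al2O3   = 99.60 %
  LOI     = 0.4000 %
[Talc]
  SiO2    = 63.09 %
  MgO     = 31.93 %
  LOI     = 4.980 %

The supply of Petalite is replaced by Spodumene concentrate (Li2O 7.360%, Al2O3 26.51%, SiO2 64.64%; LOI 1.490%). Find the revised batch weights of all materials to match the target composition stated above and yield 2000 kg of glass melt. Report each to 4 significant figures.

Revised batch per 2000 kg glass melt:
  Dolomitic limestone: 404.7 kg
  Boric acid: 388.3 kg
  Glass-grade sand: 721.2 kg
  Spodumene concentrate: 168.3 kg
  Tabular alumina: 263.3 kg
  Talc: 445.2 kg
Total batch = 2391 kg; LOI loss = 391.0 kg

Each numeric step carries exact precision in every operation. The intermediate values are rounded to 4 significant digits when displayed — every reported result is rounded only once; the derived quantities, including the totals, the six compositions, yield, ignition loss, glass mass, are computed from the weighed amounts per 2000 kg of glass at full float precision as given in either problem or answer.
The oxide mass targets at 2000 kg glass melt:
  Li2O: 0.6194% × 2000 = 12.39 kg
  Al2O3: 15.45% × 2000 = 309.0 kg
  SiO2: 55.36% × 2000 = 1107 kg
  CaO: 6.167% × 2000 = 123.3 kg
  B2O3: 10.90% × 2000 = 218.0 kg
  MgO: 11.50% × 2000 = 230.0 kg
Verifying the oxide balance applying the batch weights above, for the quoted basis mass (target by target, the sums agree modulo rounding of the values):
  Li2O: 168.3·0.07360 = 12.39 kg (target 12.39 kg)
  Al2O3: 721.2·0.003000 + 168.3·0.2651 + 263.3·0.9960 = 309.0 kg (target 309.0 kg)
  SiO2: 721.2·0.9949 + 168.3·0.6464 + 445.2·0.6309 = 1107 kg (target 1107 kg)
  CaO: 404.7·0.3048 = 123.4 kg (target 123.3 kg)
  B2O3: 388.3·0.5614 = 218.0 kg (target 218.0 kg)
  MgO: 404.7·0.2171 + 445.2·0.3193 = 230.0 kg (target 230.0 kg)
Consistency of the glass mass: batch Σ − ignition loss = 2000 kg (per-oxide target masses sum to 2000 kg; stated basis 2000 kg — differing by rounding only).
Batch total: Σ batch = 2391 kg; Σ batch·LOI gives LOI loss = 391.0 kg; glass ÷ batch gives a yield of 83.65%.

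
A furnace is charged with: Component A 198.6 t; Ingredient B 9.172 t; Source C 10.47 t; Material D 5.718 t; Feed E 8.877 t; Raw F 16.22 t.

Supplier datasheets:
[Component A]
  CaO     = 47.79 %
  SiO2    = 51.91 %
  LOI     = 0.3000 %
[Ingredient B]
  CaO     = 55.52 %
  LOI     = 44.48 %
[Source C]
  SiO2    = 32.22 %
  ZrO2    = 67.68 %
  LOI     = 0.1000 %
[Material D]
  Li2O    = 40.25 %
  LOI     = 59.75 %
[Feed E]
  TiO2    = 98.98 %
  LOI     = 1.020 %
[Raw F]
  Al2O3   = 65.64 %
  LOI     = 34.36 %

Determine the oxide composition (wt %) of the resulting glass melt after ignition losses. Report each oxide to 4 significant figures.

Every computation maintains exact precision at every stage. Values along the way appear, with 4-significant-digit rounding, alongside each step; a single rounding yields each reported number — all derived quantities are rebuilt at full precision (yield, the totals, ignition loss, net glass mass, six oxide percentages) from the weighed amounts on 235.3 t of glass as they appear in the question or the answer.
Oxide-by-oxide delivered mass:
  Al2O3: 16.22·0.6564 = 10.65 t
  CaO: 198.6·0.4779 + 9.172·0.5552 = 100.0 t
  SiO2: 198.6·0.5191 + 10.47·0.3222 = 106.5 t
  TiO2: 8.877·0.9898 = 8.786 t
  Li2O: 5.718·0.4025 = 2.301 t
  ZrO2: 10.47·0.6768 = 7.086 t
LOI: 198.6·0.003000 + 9.172·0.4448 + 10.47·0.001000 + 5.718·0.5975 + 8.877·0.01020 + 16.22·0.3436 = 13.77 t
Glass = total batch minus LOI = 249.1 − 13.77 = 235.3 t (= the summed oxide contributions)
oxide / glass × 100 gives the wt %

Glass mass = 235.3 t (batch 249.1 − LOI 13.77).
Composition: Al2O3 4.525%, CaO 42.50%, SiO2 45.25%, TiO2 3.734%, Li2O 0.9781%, ZrO2 3.012%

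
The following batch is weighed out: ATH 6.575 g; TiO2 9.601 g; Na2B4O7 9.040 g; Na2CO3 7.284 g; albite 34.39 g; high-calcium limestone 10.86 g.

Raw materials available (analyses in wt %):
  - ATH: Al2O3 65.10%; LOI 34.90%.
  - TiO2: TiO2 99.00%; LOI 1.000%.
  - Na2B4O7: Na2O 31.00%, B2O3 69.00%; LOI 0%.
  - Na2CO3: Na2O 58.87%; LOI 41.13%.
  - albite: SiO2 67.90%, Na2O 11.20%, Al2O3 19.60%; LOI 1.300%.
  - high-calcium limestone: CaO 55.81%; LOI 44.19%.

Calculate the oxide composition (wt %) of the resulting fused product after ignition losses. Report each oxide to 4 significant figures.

Glass mass = 67.12 g (batch 77.75 − LOI 10.63).
Composition: TiO2 14.16%, SiO2 34.79%, Na2O 16.30%, B2O3 9.294%, CaO 9.030%, Al2O3 16.42%

Values along the way are printed, rounded to 4 significant digits, within the worked lines; every computation maintains full float precision through the solve. Each reported number is rounded once only; derived quantities are re-derived from the weighed amounts on 67.12 g of glass at full float precision (ignition loss, glass mass, the totals, the yield, the six compositions), as quoted within either problem or answer.
Mass of each oxide from the mix:
  TiO2: 9.601·0.9900 = 9.505 g
  SiO2: 34.39·0.6790 = 23.35 g
  Na2O: 9.040·0.3100 + 7.284·0.5887 + 34.39·0.1120 = 10.94 g
  B2O3: 9.040·0.6900 = 6.238 g
  CaO: 10.86·0.5581 = 6.061 g
  Al2O3: 6.575·0.6510 + 34.39·0.1960 = 11.02 g
LOI: 6.575·0.3490 + 9.601·0.01000 + 7.284·0.4113 + 34.39·0.01300 + 10.86·0.4419 = 10.63 g
The glass mass, total less LOI, = 77.75 − 10.63 = 67.12 g (consistent with Σ oxide mass)
percent by weight: oxide/glass ×100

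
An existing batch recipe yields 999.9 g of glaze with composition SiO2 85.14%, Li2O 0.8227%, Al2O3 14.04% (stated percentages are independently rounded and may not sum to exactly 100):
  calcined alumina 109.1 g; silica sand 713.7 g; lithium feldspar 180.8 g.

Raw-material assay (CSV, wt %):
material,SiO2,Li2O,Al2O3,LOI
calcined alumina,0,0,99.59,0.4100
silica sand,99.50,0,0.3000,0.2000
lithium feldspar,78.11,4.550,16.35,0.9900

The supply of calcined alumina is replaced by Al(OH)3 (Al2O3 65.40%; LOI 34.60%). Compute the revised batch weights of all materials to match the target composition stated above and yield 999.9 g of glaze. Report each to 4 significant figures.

Revised batch per 999.9 g glaze:
  Al(OH)3: 166.2 g
  silica sand: 713.7 g
  lithium feldspar: 180.8 g
Total batch = 1061 g; LOI loss = 60.72 g

Intermediates appear, rounded to 4 significant digits, alongside each step; all internal work keeps full precision at every stage; every reported value is rounded a single time; the derived quantities are recomputed from the batch weights for 999.9 g of glass in full float precision (three oxide percentages, totals, LOI, yield, glass mass), as set out in either problem or answer.
The oxide mass targets at 999.9 g glaze:
  SiO2: 85.14% × 999.9 = 851.3 g
  Li2O: 0.8227% × 999.9 = 8.226 g
  Al2O3: 14.04% × 999.9 = 140.4 g
A balance pass over the oxides, applying the batch weights above, for the quoted basis mass (each sum matches its target mass once rounding is allowed for):
  SiO2: 713.7·0.9950 + 180.8·0.7811 = 851.4 g (target 851.3 g)
  Li2O: 180.8·0.04550 = 8.226 g (target 8.226 g)
  Al2O3: 166.2·0.6540 + 713.7·0.003000 + 180.8·0.1635 = 140.4 g (target 140.4 g)
Glass-mass closure: whole batch net of LOI = 1000 g (summing oxide targets gives 999.9 g; basis as stated: 999.9 g — any gap is answer rounding).
Adding the batch up: Σ batch = 1061 g; Σ batch·LOI gives LOI loss = 60.72 g; glass ÷ batch gives a yield of 94.28%.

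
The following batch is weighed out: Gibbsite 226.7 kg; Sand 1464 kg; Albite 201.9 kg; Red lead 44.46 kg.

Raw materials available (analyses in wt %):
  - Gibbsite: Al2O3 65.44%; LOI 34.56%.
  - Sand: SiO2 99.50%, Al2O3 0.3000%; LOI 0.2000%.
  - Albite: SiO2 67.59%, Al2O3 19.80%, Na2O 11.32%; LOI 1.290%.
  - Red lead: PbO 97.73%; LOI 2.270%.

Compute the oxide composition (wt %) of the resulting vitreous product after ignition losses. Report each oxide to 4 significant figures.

Every computation carries exact precision from first step to last; in-progress results are shown, rounded to 4 significant digits, in the printout. A single rounding finalizes every reported result — the derived quantities (yield, LOI, the four compositions, net glass mass, the totals) are computed from the weighed amounts at 1852 kg of glass at full float precision, exactly as shown in question or answer.
Per-oxide mass from batch:
  SiO2: 1464·0.9950 + 201.9·0.6759 = 1593 kg
  PbO: 44.46·0.9773 = 43.45 kg
  Al2O3: 226.7·0.6544 + 1464·0.003000 + 201.9·0.1980 = 192.7 kg
  Na2O: 201.9·0.1132 = 22.86 kg
LOI: 226.7·0.3456 + 1464·0.002000 + 201.9·0.01290 + 44.46·0.02270 = 84.89 kg
Resulting glass, batch − LOI: 1937 − 84.89 = 1852 kg (the oxide masses sum to this)
wt % = 100 × oxide mass / glass mass

Glass mass = 1852 kg (batch 1937 − LOI 84.89).
Composition: SiO2 86.01%, PbO 2.346%, Al2O3 10.41%, Na2O 1.234%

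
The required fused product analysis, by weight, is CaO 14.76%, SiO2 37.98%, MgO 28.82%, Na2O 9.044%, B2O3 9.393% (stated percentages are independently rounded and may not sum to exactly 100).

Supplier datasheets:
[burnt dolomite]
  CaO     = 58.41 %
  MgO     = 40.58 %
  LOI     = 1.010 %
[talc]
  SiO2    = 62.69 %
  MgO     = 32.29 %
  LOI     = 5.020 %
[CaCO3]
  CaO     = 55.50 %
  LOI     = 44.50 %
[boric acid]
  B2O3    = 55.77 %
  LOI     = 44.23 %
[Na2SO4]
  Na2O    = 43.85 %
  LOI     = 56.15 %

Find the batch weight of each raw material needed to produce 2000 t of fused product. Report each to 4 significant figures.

The working math runs at full float precision at all times; the intermediate values are printed with 4-significant-digit rounding at each printed step — every reported number takes exactly one rounding; the derived quantities, which include the yield, glass mass, totals, ignition loss, five oxide percentages, are recomputed in full precision, as they appear in either problem or answer, using the weight values on 2000 t of glass.
Oxide-by-oxide targets in 2000 t fused product:
  CaO: 14.76% × 2000 = 295.2 t
  SiO2: 37.98% × 2000 = 759.6 t
  MgO: 28.82% × 2000 = 576.4 t
  Na2O: 9.044% × 2000 = 180.9 t
  B2O3: 9.393% × 2000 = 187.9 t
Checking each oxide sum using the reported weights, relative to the basis at hand (every target is met by its sum given rounding of the digits):
  CaO: 456.3·0.5841 + 51.71·0.5550 = 295.2 t (target 295.2 t)
  SiO2: 1212·0.6269 = 759.8 t (target 759.6 t)
  MgO: 456.3·0.4058 + 1212·0.3229 = 576.5 t (target 576.4 t)
  Na2O: 412.5·0.4385 = 180.9 t (target 180.9 t)
  B2O3: 336.8·0.5577 = 187.8 t (target 187.9 t)
The glass-mass cross-check: batch total minus LOI = 2000 t (summing oxide targets gives 2000 t; stated basis 2000 t — differing by rounding only).
Whole-batch sum: Σ batch = 2469 t; Σ batch·LOI gives LOI loss = 469.0 t; glass ÷ batch gives a yield of 81.00%.

Batch per 2000 t fused product:
  burnt dolomite: 456.3 t
  talc: 1212 t
  CaCO3: 51.71 t
  boric acid: 336.8 t
  Na2SO4: 412.5 t
Total batch = 2469 t; LOI loss = 469.0 t; yield = 81.00%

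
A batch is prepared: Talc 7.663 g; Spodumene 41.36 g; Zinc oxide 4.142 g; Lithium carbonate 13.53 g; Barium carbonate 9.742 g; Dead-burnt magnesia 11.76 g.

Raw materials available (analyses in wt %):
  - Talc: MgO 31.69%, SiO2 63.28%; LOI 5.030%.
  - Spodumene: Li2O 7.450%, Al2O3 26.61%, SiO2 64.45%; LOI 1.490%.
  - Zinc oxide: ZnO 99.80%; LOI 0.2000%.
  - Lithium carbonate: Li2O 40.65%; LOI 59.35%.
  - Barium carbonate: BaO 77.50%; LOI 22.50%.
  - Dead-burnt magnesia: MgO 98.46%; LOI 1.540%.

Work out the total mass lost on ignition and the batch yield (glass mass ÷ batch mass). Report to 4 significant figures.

LOI loss = 11.41 g; glass = 76.78 g; yield = 87.06%

Every computation runs at full precision from start to finish. Working values are displayed rounded to 4 significant digits in the printout; every reported figure is rounded exactly once — derived quantities are carried starting from the weights at 76.78 g of glass in full precision (totals, LOI, the yield, six oxide percentages, glass mass), as given in the question or the answer.
Each material's LOI contribution:
  Talc: 7.663 × 0.05030 = 0.3854 g
  Spodumene: 41.36 × 0.01490 = 0.6163 g
  Zinc oxide: 4.142 × 0.002000 = 0.008284 g
  Lithium carbonate: 13.53 × 0.5935 = 8.030 g
  Barium carbonate: 9.742 × 0.2250 = 2.192 g
  Dead-burnt magnesia: 11.76 × 0.01540 = 0.1811 g
Total LOI = 11.41 g
Glass = batch − LOI = 88.20 − 11.41 = 76.78 g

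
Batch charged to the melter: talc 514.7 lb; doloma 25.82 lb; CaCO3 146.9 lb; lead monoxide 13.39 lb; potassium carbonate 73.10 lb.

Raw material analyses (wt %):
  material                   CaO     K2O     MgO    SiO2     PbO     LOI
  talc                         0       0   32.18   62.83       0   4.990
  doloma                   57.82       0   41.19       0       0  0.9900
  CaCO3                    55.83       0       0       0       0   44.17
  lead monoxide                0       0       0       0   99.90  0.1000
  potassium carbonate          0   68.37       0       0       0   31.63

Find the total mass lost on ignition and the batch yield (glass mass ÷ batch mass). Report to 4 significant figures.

In-progress results are shown with 4-significant-digit rounding as written — all internal work holds full float precision from start to finish. Every reported number is rounded only once — all derived quantities are re-derived at full precision (yield, ignition loss, glass mass, the five compositions, totals) starting from the weights at 660.0 lb of glass, exactly as shown in problem or answer.
Material-by-material LOI:
  talc: 514.7 × 0.04990 = 25.68 lb
  doloma: 25.82 × 0.009900 = 0.2556 lb
  CaCO3: 146.9 × 0.4417 = 64.89 lb
  lead monoxide: 13.39 × 0.001000 = 0.01339 lb
  potassium carbonate: 73.10 × 0.3163 = 23.12 lb
Total LOI = 114.0 lb
Glass = batch − LOI = 773.9 − 114.0 = 660.0 lb

LOI loss = 114.0 lb; glass = 660.0 lb; yield = 85.27%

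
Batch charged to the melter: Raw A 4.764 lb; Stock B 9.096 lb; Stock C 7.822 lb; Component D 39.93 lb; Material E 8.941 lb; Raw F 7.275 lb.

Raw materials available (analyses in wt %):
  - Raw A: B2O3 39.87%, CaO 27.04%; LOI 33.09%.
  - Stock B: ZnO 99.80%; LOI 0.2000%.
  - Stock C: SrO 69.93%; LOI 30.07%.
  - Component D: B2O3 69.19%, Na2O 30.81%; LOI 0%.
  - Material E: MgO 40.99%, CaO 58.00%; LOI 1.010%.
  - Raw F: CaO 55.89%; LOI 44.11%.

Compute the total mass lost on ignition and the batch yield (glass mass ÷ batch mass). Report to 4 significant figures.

All arithmetic keeps full precision at all times; values along the way are shown rounded to four significant digits between the steps — each reported number undergoes a single rounding. Derived quantities (the totals, the yield, ignition loss, glass mass, six oxide percentages) are rebuilt in full precision using the weight values per 70.58 lb of glass, exactly as shown in the problem or the answer.
Each material's LOI contribution:
  Raw A: 4.764 × 0.3309 = 1.576 lb
  Stock B: 9.096 × 0.002000 = 0.01819 lb
  Stock C: 7.822 × 0.3007 = 2.352 lb
  Component D: 39.93 × 0 = 0 lb
  Material E: 8.941 × 0.01010 = 0.09030 lb
  Raw F: 7.275 × 0.4411 = 3.209 lb
Total LOI = 7.246 lb
Glass = batch − LOI = 77.83 − 7.246 = 70.58 lb

LOI loss = 7.246 lb; glass = 70.58 lb; yield = 90.69%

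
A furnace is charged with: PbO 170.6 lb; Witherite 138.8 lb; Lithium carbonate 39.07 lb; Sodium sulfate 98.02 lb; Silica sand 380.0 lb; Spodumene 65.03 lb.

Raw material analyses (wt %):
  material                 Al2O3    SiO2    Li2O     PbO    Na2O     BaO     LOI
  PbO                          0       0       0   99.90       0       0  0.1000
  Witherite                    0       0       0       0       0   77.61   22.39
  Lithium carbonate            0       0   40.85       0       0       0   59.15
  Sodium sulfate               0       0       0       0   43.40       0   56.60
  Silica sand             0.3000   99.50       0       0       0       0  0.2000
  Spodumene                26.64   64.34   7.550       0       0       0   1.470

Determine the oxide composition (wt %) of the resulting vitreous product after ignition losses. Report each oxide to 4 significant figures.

Glass mass = 780.0 lb (batch 891.5 − LOI 111.6).
Composition: Al2O3 2.367%, SiO2 53.84%, Li2O 2.676%, PbO 21.85%, Na2O 5.454%, BaO 13.81%

The intermediate values appear with 4-significant-digit rounding on the page — the whole derivation runs at full float precision throughout — each reported number undergoes a single rounding; derived quantities, including LOI, six oxide percentages, yield, net glass mass, the totals, are rebuilt starting from the weights for 780.0 lb of glass in full float precision exactly as printed in the problem or answer text.
Oxide masses out of the charge:
  Al2O3: 380.0·0.003000 + 65.03·0.2664 = 18.46 lb
  SiO2: 380.0·0.9950 + 65.03·0.6434 = 419.9 lb
  Li2O: 39.07·0.4085 + 65.03·0.07550 = 20.87 lb
  PbO: 170.6·0.9990 = 170.4 lb
  Na2O: 98.02·0.4340 = 42.54 lb
  BaO: 138.8·0.7761 = 107.7 lb
LOI: 170.6·0.001000 + 138.8·0.2239 + 39.07·0.5915 + 98.02·0.5660 + 380.0·0.002000 + 65.03·0.01470 = 111.6 lb
The glass mass, total less LOI, = 891.5 − 111.6 = 780.0 lb (= Σ oxide masses)
wt % = oxide mass / glass mass × 100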